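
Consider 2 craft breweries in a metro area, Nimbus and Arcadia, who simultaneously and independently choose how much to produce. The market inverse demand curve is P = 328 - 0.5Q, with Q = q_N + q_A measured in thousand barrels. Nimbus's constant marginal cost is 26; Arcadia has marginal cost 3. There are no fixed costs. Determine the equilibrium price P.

119

Nimbus's profit: π_N = (328 - 0.5Q)q_N - (26q_N). Setting ∂π_N/∂q_N = 0: 302 - q_N - (1/2)(q_A) = 0.
Arcadia's profit: π_A = (328 - 0.5Q)q_A - (3q_A). Setting ∂π_A/∂q_A = 0: 325 - q_A - (1/2)(q_N) = 0.
Best responses: q_N = (302 - (1/2)q_A), q_A = (325 - (1/2)q_N).
Solving the pair: q_N = 186, q_A = 232.
Total output Q = 418, so price P = 328 - (1/2)·418 = 119.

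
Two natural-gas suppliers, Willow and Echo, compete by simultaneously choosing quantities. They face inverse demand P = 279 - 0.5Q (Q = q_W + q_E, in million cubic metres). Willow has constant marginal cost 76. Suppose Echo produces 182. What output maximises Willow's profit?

With the rival's output fixed at 182, Willow's profit is π_W = (279 - (1/2)·182 - (1/2)q_W)q_W - (76q_W) = (188 - (1/2)q_W)q_W - (76q_W).
∂π_W/∂q_W = 112 - q_W = 0, so q_W = 112.

112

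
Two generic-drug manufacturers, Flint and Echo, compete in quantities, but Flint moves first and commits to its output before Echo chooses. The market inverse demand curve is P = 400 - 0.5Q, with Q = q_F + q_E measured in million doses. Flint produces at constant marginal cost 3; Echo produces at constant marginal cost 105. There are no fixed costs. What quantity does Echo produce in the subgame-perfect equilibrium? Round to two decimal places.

Solve by backward induction. Given q_F, the follower Echo maximises π_E = (400 - (1/2)q_F - (1/2)q_E)q_E - 105q_E.
Setting the follower's marginal profit to zero, 295 - (1/2)q_F - q_E = 0, i.e. q_E = (295 - (1/2)q_F).
Flint substitutes q_E(q_F) into its own profit: π_F = q_F(400 - (1/2)q_F - (295 - (1/2)q_F)/2) - 3q_F = (505/2 - (1/4)q_F)q_F - 3q_F.
Maximising: ∂π_F/∂q_F = 499/2 - (1/2)q_F = 0, giving q_F = 499.
Then q_E = (295 - (1/2)·499) = 91/2.

45.50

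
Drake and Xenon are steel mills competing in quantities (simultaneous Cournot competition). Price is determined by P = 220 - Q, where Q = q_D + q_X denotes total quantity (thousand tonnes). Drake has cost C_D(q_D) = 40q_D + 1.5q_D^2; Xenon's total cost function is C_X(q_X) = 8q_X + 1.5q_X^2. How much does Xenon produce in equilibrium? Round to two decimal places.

36.67

Drake's profit: π_D = (220 - Q)q_D - (40q_D + (3/2)q_D²). Setting ∂π_D/∂q_D = 0: 180 - 5q_D - (q_X) = 0.
Xenon's profit: π_X = (220 - Q)q_X - (8q_X + (3/2)q_X²). Setting ∂π_X/∂q_X = 0: 212 - 5q_X - (q_D) = 0.
So q_D = (180 - q_X)/5 and q_X = (212 - q_D)/5.
Substituting one into the other gives q_D = 86/3 and q_X = 110/3.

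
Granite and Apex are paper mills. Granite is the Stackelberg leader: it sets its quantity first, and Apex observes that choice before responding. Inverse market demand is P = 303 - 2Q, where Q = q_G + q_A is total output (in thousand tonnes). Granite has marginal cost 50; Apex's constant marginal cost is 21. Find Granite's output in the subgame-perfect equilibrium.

Solve by backward induction. Given q_G, the follower Apex maximises π_A = (303 - 2q_G - 2q_A)q_A - 21q_A.
Setting the follower's marginal profit to zero, 282 - 2q_G - 4q_A = 0, i.e. q_A = (282 - 2q_G)/4.
The leader anticipates this reaction. Substituting into P = 303 - 2Q gives P = 162 - q_G, so π_G = (162 - q_G)q_G - 50q_G.
The leader's first-order condition 112 - 2q_G = 0 yields q_G = 56.
Then q_A = (282 - 2·56)/4 = 85/2.

56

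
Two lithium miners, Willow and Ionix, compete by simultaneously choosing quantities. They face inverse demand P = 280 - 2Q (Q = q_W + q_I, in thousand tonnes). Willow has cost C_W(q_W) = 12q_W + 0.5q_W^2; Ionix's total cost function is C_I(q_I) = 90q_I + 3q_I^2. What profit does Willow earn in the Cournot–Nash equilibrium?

Willow's profit: π_W = (280 - 2Q)q_W - (12q_W + (1/2)q_W²). Setting ∂π_W/∂q_W = 0: 268 - 5q_W - 2(q_I) = 0.
Ionix's first-order condition: 190 - 10q_I - 2(q_W) = 0.
Rearranging gives the reaction functions q_W = (268 - 2q_I)/5 and q_I = (190 - 2q_W)/10.
Substituting one into the other gives q_W = 50 and q_I = 9.
Price P = 280 - 2·59 = 162.
Willow's profit: 162·50 - 12·50 - (1/2)·50² = 6250.

6250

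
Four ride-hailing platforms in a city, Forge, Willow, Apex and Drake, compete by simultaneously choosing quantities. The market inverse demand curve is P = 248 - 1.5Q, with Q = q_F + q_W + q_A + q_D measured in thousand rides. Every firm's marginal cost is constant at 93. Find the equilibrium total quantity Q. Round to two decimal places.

82.67

A representative firm's profit is π_i = q_i(248 - 1.5Q) - 93q_i.
Setting ∂π_i/∂q_i = 0 with rivals' quantities fixed: 155 - 3q_i - (3/2)·Σ_{j≠i} q_j = 0.
By symmetry each firm produces the same amount; substituting Σ_{j≠i} q_j = 3q_i yields q_i = 155/(15/2) = 62/3.
Total output Q = 62/3 + 62/3 + 62/3 + 62/3 = 248/3.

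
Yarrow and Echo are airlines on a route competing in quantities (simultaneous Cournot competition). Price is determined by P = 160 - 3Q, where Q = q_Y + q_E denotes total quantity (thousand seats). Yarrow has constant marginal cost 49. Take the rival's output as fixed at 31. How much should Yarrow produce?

With the rival's output fixed at 31, Yarrow's profit is π_Y = (160 - 3·31 - 3q_Y)q_Y - (49q_Y) = (67 - 3q_Y)q_Y - (49q_Y).
∂π_Y/∂q_Y = 18 - 6q_Y = 0, so q_Y = 3.

3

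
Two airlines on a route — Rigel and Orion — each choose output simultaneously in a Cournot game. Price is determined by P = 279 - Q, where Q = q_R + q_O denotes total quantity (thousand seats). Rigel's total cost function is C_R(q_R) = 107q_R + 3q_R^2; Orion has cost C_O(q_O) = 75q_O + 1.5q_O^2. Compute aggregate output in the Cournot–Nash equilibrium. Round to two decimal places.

Rigel's profit: π_R = (279 - Q)q_R - (107q_R + 3q_R²). Setting ∂π_R/∂q_R = 0: 172 - 8q_R - (q_O) = 0.
Orion's first-order condition: 204 - 5q_O - (q_R) = 0.
Rearranging gives the reaction functions q_R = (172 - q_O)/8 and q_O = (204 - q_R)/5.
Substituting one into the other gives q_R = 656/39 and q_O = 1460/39.
Total output Q = 656/39 + 1460/39 = 54.2564.

54.26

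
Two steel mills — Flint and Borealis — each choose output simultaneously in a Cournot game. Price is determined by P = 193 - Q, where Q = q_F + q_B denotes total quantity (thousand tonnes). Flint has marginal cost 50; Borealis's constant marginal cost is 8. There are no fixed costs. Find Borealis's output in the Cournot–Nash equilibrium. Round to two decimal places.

75.67

Flint's profit: π_F = (193 - Q)q_F - (50q_F). Setting ∂π_F/∂q_F = 0: 143 - 2q_F - (q_B) = 0.
Borealis's first-order condition: 185 - 2q_B - (q_F) = 0.
Rearranging gives the reaction functions q_F = (143 - q_B)/2 and q_B = (185 - q_F)/2.
Solving the pair: q_F = 101/3, q_B = 227/3.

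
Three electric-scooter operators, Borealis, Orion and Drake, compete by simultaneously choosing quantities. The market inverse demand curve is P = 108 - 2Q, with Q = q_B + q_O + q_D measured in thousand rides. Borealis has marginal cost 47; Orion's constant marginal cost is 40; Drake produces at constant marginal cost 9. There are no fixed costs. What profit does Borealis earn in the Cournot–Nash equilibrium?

8

Borealis's profit: π_B = (108 - 2Q)q_B - (47q_B). Setting ∂π_B/∂q_B = 0: 61 - 4q_B - 2(q_O + q_D) = 0.
Orion's first-order condition: 68 - 4q_O - 2(q_B + q_D) = 0.
Drake's profit: π_D = (108 - 2Q)q_D - (9q_D). Setting ∂π_D/∂q_D = 0: 99 - 4q_D - 2(q_B + q_O) = 0.
Summing all 3 equations gives 228 − 8Q = 0, hence Q = 57/2.
Back-substituting: q_B = (61 − 57)/2 = 2, q_O = (68 − 57)/2 = 11/2, q_D = (99 − 57)/2 = 21.
Price P = 108 - 2·(57/2) = 51.
Borealis's profit: (51 - 47)·2 = 8.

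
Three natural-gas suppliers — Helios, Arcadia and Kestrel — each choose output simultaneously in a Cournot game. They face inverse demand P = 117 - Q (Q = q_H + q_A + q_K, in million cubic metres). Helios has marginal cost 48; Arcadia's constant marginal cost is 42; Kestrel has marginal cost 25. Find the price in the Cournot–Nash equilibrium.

58

Helios's profit: π_H = (117 - Q)q_H - (48q_H). Setting ∂π_H/∂q_H = 0: 69 - 2q_H - (q_A + q_K) = 0.
Arcadia's profit: π_A = (117 - Q)q_A - (42q_A). Setting ∂π_A/∂q_A = 0: 75 - 2q_A - (q_H + q_K) = 0.
Kestrel's profit: π_K = (117 - Q)q_K - (25q_K). Setting ∂π_K/∂q_K = 0: 92 - 2q_K - (q_H + q_A) = 0.
Adding the 3 first-order conditions: 236 − 4Q = 0, so Q = 59.
Back-substituting: q_H = (69 − 59) = 10, q_A = (75 − 59) = 16, q_K = (92 − 59) = 33.
Total output Q = 59, so price P = 117 - 59 = 58.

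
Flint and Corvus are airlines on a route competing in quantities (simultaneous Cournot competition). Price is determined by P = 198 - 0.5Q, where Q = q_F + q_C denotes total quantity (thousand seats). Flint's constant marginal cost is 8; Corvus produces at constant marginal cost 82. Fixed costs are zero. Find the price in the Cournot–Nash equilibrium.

96

Flint's profit: π_F = (198 - 0.5Q)q_F - (8q_F). Setting ∂π_F/∂q_F = 0: 190 - q_F - (1/2)(q_C) = 0.
Corvus's profit: π_C = (198 - 0.5Q)q_C - (82q_C). Setting ∂π_C/∂q_C = 0: 116 - q_C - (1/2)(q_F) = 0.
Best responses: q_F = (190 - (1/2)q_C), q_C = (116 - (1/2)q_F).
Substituting one into the other gives q_F = 176 and q_C = 28.
Total output Q = 204, so price P = 198 - (1/2)·204 = 96.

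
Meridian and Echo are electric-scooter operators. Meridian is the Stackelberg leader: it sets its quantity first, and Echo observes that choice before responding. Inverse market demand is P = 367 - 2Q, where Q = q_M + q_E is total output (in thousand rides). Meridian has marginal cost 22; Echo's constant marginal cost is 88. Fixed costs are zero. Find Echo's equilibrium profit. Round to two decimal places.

675.28

The follower Echo best-responds to any q_M: π_E = (367 - 2Q)q_E - 88q_E.
∂π_E/∂q_E = 279 - 2q_M - 4q_E = 0 gives the reaction function q_E = (279 - 2q_M)/4.
The leader anticipates this reaction. Substituting into P = 367 - 2Q gives P = 455/2 - q_M, so π_M = (455/2 - q_M)q_M - 22q_M.
The leader's first-order condition 411/2 - 2q_M = 0 yields q_M = 411/4.
Then q_E = (279 - 2·(411/4))/4 = 147/8.
Price P = 367 - 2·(969/8) = 499/4.
Echo's profit: (499/4 - 88)·(147/8) = 675.2813.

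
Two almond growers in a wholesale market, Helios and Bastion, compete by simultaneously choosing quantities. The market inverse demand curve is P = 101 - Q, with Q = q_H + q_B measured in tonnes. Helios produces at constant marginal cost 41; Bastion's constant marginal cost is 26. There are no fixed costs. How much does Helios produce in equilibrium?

15

Helios's profit: π_H = (101 - Q)q_H - (41q_H). Setting ∂π_H/∂q_H = 0: 60 - 2q_H - (q_B) = 0.
Bastion's profit: π_B = (101 - Q)q_B - (26q_B). Setting ∂π_B/∂q_B = 0: 75 - 2q_B - (q_H) = 0.
So q_H = (60 - q_B)/2 and q_B = (75 - q_H)/2.
Solving the pair: q_H = 15, q_B = 30.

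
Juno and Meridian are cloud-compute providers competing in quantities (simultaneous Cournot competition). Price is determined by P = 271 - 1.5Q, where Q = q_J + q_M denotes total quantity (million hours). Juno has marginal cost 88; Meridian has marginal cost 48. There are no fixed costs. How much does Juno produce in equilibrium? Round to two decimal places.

31.78

Juno's profit: π_J = (271 - 1.5Q)q_J - (88q_J). Setting ∂π_J/∂q_J = 0: 183 - 3q_J - (3/2)(q_M) = 0.
Meridian's profit: π_M = (271 - 1.5Q)q_M - (48q_M). Setting ∂π_M/∂q_M = 0: 223 - 3q_M - (3/2)(q_J) = 0.
So q_J = (183 - (3/2)q_M)/3 and q_M = (223 - (3/2)q_J)/3.
Solving the pair: q_J = 286/9, q_M = 526/9.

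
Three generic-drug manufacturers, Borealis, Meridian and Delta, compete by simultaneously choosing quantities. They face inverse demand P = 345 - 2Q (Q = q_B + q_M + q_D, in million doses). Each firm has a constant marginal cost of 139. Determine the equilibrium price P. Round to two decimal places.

Each firm earns π_i = (345 - 2Q)q_i - 139q_i.
First-order condition (treating rivals' output as given): 206 - 4q_i - 2·Σ_{j≠i} q_j = 0.
By symmetry each firm produces the same amount; substituting Σ_{j≠i} q_j = 2q_i yields q_i = 206/8 = 103/4.
Total output Q = 309/4, so price P = 345 - 2·(309/4) = 381/2.

190.50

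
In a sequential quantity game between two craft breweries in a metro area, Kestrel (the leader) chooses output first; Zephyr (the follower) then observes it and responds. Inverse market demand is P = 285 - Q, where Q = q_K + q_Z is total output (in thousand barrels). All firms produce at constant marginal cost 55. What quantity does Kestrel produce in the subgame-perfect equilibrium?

Solve by backward induction. Given q_K, the follower Zephyr maximises π_Z = (285 - q_K - q_Z)q_Z - 55q_Z.
Setting the follower's marginal profit to zero, 230 - q_K - 2q_Z = 0, i.e. q_Z = (230 - q_K)/2.
The leader anticipates this reaction. Substituting into P = 285 - Q gives P = 170 - (1/2)q_K, so π_K = (170 - (1/2)q_K)q_K - 55q_K.
Leader FOC: 115 - q_K = 0, so q_K = 115.
Then q_Z = (230 - 115)/2 = 115/2.

115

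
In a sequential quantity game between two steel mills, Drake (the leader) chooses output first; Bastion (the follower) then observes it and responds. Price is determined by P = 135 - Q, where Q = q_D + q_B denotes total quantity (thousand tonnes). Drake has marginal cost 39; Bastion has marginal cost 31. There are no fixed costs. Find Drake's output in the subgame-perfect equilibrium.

44

Solve by backward induction. Given q_D, the follower Bastion maximises π_B = (135 - q_D - q_B)q_B - 31q_B.
∂π_B/∂q_B = 104 - q_D - 2q_B = 0 gives the reaction function q_B = (104 - q_D)/2.
The leader anticipates this reaction. Substituting into P = 135 - Q gives P = 83 - (1/2)q_D, so π_D = (83 - (1/2)q_D)q_D - 39q_D.
Maximising: ∂π_D/∂q_D = 44 - q_D = 0, giving q_D = 44.
Then q_B = (104 - 44)/2 = 30.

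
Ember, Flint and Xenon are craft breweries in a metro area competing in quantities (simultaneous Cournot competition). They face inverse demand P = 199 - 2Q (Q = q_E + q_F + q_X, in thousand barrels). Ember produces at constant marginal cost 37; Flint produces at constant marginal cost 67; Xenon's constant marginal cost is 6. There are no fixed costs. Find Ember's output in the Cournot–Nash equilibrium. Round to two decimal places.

20.13

Ember's profit: π_E = (199 - 2Q)q_E - (37q_E). Setting ∂π_E/∂q_E = 0: 162 - 4q_E - 2(q_F + q_X) = 0.
Flint's first-order condition: 132 - 4q_F - 2(q_E + q_X) = 0.
Xenon's first-order condition: 193 - 4q_X - 2(q_E + q_F) = 0.
Adding the 3 first-order conditions: 487 − 8Q = 0, so Q = 487/8.
Back-substituting: q_E = (162 − 487/4)/2 = 161/8, q_F = (132 − 487/4)/2 = 41/8, q_X = (193 − 487/4)/2 = 285/8.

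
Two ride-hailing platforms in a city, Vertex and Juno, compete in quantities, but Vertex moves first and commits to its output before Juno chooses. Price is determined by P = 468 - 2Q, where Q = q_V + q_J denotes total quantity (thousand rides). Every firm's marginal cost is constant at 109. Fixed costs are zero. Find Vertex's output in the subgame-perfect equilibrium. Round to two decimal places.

Solve by backward induction. Given q_V, the follower Juno maximises π_J = (468 - 2q_V - 2q_J)q_J - 109q_J.
Setting the follower's marginal profit to zero, 359 - 2q_V - 4q_J = 0, i.e. q_J = (359 - 2q_V)/4.
The leader anticipates this reaction. Substituting into P = 468 - 2Q gives P = 577/2 - q_V, so π_V = (577/2 - q_V)q_V - 109q_V.
Leader FOC: 359/2 - 2q_V = 0, so q_V = 359/4.
Then q_J = (359 - 2·(359/4))/4 = 359/8.

89.75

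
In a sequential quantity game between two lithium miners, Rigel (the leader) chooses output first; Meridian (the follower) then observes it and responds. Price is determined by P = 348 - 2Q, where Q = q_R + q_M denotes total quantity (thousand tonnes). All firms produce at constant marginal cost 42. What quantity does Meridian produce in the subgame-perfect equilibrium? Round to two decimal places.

38.25

The follower Meridian best-responds to any q_R: π_M = (348 - 2Q)q_M - 42q_M.
Follower FOC: 306 - 2q_R - 4q_M = 0, so q_M(q_R) = (306 - 2q_R)/4.
Rigel substitutes q_M(q_R) into its own profit: π_R = q_R(348 - 2q_R - (306 - 2q_R)/2) - 42q_R = (195 - q_R)q_R - 42q_R.
Leader FOC: 153 - 2q_R = 0, so q_R = 153/2.
Then q_M = (306 - 2·(153/2))/4 = 153/4.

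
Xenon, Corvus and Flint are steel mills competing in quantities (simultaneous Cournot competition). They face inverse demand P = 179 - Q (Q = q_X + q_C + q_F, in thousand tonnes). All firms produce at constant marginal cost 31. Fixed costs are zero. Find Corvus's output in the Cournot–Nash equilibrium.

A representative firm's profit is π_i = q_i(179 - Q) - 31q_i.
Setting ∂π_i/∂q_i = 0 with rivals' quantities fixed: 148 - 2q_i - Σ_{j≠i} q_j = 0.
With identical firms every q_j equals q_i, so Σ_{j≠i} q_j = 2q_i and 148 = 4q_i, giving q_i = 37.

37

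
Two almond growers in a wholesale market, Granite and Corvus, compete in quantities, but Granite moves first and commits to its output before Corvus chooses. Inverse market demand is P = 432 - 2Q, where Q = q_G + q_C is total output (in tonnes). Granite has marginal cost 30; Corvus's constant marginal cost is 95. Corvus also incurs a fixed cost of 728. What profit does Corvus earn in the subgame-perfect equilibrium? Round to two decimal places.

Solve by backward induction. Given q_G, the follower Corvus maximises π_C = (432 - 2q_G - 2q_C)q_C - 95q_C.
Follower FOC: 337 - 2q_G - 4q_C = 0, so q_C(q_G) = (337 - 2q_G)/4.
Granite substitutes q_C(q_G) into its own profit: π_G = q_G(432 - 2q_G - (337 - 2q_G)/2) - 30q_G = (527/2 - q_G)q_G - 30q_G.
Maximising: ∂π_G/∂q_G = 467/2 - 2q_G = 0, giving q_G = 467/4.
Then q_C = (337 - 2·(467/4))/4 = 207/8.
Price P = 432 - 2·(1141/8) = 587/4.
Corvus's profit: (587/4 - 95)·(207/8) - 728 = 611.0313.

611.03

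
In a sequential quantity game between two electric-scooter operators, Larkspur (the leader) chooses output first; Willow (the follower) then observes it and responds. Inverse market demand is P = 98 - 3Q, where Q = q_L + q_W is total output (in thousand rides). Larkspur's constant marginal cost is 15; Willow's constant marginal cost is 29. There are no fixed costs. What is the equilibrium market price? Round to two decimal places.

Solve by backward induction. Given q_L, the follower Willow maximises π_W = (98 - 3q_L - 3q_W)q_W - 29q_W.
Follower FOC: 69 - 3q_L - 6q_W = 0, so q_W(q_L) = (69 - 3q_L)/6.
The leader anticipates this reaction. Substituting into P = 98 - 3Q gives P = 127/2 - (3/2)q_L, so π_L = (127/2 - (3/2)q_L)q_L - 15q_L.
Maximising: ∂π_L/∂q_L = 97/2 - 3q_L = 0, giving q_L = 97/6.
Then q_W = (69 - 3·(97/6))/6 = 41/12.
Total output Q = 235/12, so price P = 98 - 3·(235/12) = 157/4.

39.25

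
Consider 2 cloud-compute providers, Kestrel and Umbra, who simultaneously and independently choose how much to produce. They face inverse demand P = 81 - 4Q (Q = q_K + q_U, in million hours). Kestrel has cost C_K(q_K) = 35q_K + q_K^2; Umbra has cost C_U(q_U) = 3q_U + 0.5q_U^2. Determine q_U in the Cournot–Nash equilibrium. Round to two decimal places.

Kestrel's profit: π_K = (81 - 4Q)q_K - (35q_K + q_K²). Setting ∂π_K/∂q_K = 0: 46 - 10q_K - 4(q_U) = 0.
Umbra's profit: π_U = (81 - 4Q)q_U - (3q_U + (1/2)q_U²). Setting ∂π_U/∂q_U = 0: 78 - 9q_U - 4(q_K) = 0.
Best responses: q_K = (46 - 4q_U)/10, q_U = (78 - 4q_K)/9.
Solving the pair: q_K = 51/37, q_U = 298/37.

8.05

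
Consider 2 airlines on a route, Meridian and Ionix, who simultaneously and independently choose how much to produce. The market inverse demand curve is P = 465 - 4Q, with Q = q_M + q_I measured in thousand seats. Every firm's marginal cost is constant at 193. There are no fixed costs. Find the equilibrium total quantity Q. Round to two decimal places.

A representative firm's profit is π_i = q_i(465 - 4Q) - 193q_i.
First-order condition (treating rivals' output as given): 272 - 8q_i - 4q_j = 0.
By symmetry each firm produces the same amount; substituting q_j = q_i yields q_i = 272/12 = 68/3.
Total output Q = 68/3 + 68/3 = 136/3.

45.33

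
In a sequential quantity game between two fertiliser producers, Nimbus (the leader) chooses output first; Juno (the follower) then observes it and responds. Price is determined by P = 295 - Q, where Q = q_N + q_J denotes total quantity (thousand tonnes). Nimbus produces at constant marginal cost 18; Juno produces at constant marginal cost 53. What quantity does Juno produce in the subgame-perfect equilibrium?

Solve by backward induction. Given q_N, the follower Juno maximises π_J = (295 - q_N - q_J)q_J - 53q_J.
Setting the follower's marginal profit to zero, 242 - q_N - 2q_J = 0, i.e. q_J = (242 - q_N)/2.
The leader anticipates this reaction. Substituting into P = 295 - Q gives P = 174 - (1/2)q_N, so π_N = (174 - (1/2)q_N)q_N - 18q_N.
Leader FOC: 156 - q_N = 0, so q_N = 156.
Then q_J = (242 - 156)/2 = 43.

43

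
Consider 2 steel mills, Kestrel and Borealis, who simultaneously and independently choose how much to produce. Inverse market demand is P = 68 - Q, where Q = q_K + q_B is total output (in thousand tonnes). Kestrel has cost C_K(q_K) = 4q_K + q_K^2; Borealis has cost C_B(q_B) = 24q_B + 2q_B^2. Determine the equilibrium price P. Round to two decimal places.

Kestrel's profit: π_K = (68 - Q)q_K - (4q_K + q_K²). Setting ∂π_K/∂q_K = 0: 64 - 4q_K - (q_B) = 0.
Borealis's profit: π_B = (68 - Q)q_B - (24q_B + 2q_B²). Setting ∂π_B/∂q_B = 0: 44 - 6q_B - (q_K) = 0.
Best responses: q_K = (64 - q_B)/4, q_B = (44 - q_K)/6.
Solving the pair: q_K = 340/23, q_B = 112/23.
Total output Q = 452/23, so price P = 68 - 452/23 = 1112/23.

48.35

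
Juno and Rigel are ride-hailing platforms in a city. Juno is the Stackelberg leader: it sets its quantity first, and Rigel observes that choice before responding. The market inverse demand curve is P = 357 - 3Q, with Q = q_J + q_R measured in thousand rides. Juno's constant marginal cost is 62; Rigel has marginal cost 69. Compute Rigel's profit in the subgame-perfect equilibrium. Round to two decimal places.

Solve by backward induction. Given q_J, the follower Rigel maximises π_R = (357 - 3q_J - 3q_R)q_R - 69q_R.
∂π_R/∂q_R = 288 - 3q_J - 6q_R = 0 gives the reaction function q_R = (288 - 3q_J)/6.
The leader anticipates this reaction. Substituting into P = 357 - 3Q gives P = 213 - (3/2)q_J, so π_J = (213 - (3/2)q_J)q_J - 62q_J.
Leader FOC: 151 - 3q_J = 0, so q_J = 151/3.
Then q_R = (288 - 3·(151/3))/6 = 137/6.
Price P = 357 - 3·(439/6) = 275/2.
Rigel's profit: (275/2 - 69)·(137/6) = 1564.0833.

1564.08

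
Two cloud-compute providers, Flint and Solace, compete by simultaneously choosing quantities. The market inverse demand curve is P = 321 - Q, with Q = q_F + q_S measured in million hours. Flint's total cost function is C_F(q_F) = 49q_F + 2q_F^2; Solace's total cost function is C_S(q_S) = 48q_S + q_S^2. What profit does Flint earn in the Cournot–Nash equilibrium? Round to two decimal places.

3766.87

Flint's profit: π_F = (321 - Q)q_F - (49q_F + 2q_F²). Setting ∂π_F/∂q_F = 0: 272 - 6q_F - (q_S) = 0.
Solace's first-order condition: 273 - 4q_S - (q_F) = 0.
So q_F = (272 - q_S)/6 and q_S = (273 - q_F)/4.
Solving the pair: q_F = 815/23, q_S = 1366/23.
Price P = 321 - 94.8261 = 226.1739.
Flint's profit: 226.1739·(815/23) - 49·(815/23) - 2(815/23)² = 3766.8715.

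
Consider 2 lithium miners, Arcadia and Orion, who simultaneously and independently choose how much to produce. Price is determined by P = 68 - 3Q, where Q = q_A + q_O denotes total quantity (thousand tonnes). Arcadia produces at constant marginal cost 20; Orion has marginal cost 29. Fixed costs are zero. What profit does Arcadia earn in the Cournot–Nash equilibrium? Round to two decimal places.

120.33

Arcadia's profit: π_A = (68 - 3Q)q_A - (20q_A). Setting ∂π_A/∂q_A = 0: 48 - 6q_A - 3(q_O) = 0.
Orion's profit: π_O = (68 - 3Q)q_O - (29q_O). Setting ∂π_O/∂q_O = 0: 39 - 6q_O - 3(q_A) = 0.
Best responses: q_A = (48 - 3q_O)/6, q_O = (39 - 3q_A)/6.
Solving the pair: q_A = 19/3, q_O = 10/3.
Price P = 68 - 3·(29/3) = 39.
Arcadia's profit: (39 - 20)·(19/3) = 361/3.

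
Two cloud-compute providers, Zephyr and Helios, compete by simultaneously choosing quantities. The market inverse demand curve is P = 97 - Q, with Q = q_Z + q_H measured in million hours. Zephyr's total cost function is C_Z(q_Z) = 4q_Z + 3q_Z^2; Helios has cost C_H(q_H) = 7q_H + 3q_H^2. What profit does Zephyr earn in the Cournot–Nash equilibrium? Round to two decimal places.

431.06

Zephyr's profit: π_Z = (97 - Q)q_Z - (4q_Z + 3q_Z²). Setting ∂π_Z/∂q_Z = 0: 93 - 8q_Z - (q_H) = 0.
Helios's first-order condition: 90 - 8q_H - (q_Z) = 0.
So q_Z = (93 - q_H)/8 and q_H = (90 - q_Z)/8.
Substituting one into the other gives q_Z = 218/21 and q_H = 209/21.
Price P = 97 - 61/3 = 230/3.
Zephyr's profit: (230/3)·(218/21) - 4·(218/21) - 3(218/21)² = 431.0567.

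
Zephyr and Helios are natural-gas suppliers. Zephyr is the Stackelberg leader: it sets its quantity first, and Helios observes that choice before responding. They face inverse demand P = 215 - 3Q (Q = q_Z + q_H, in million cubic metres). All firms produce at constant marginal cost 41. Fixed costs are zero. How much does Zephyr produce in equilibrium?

Solve by backward induction. Given q_Z, the follower Helios maximises π_H = (215 - 3q_Z - 3q_H)q_H - 41q_H.
∂π_H/∂q_H = 174 - 3q_Z - 6q_H = 0 gives the reaction function q_H = (174 - 3q_Z)/6.
The leader anticipates this reaction. Substituting into P = 215 - 3Q gives P = 128 - (3/2)q_Z, so π_Z = (128 - (3/2)q_Z)q_Z - 41q_Z.
Leader FOC: 87 - 3q_Z = 0, so q_Z = 29.
Then q_H = (174 - 3·29)/6 = 29/2.

29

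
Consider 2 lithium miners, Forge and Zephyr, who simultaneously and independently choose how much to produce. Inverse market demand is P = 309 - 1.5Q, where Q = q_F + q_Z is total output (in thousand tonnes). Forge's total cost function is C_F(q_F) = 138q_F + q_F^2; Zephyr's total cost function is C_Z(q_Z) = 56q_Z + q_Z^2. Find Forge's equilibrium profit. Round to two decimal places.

Forge's profit: π_F = (309 - 1.5Q)q_F - (138q_F + q_F²). Setting ∂π_F/∂q_F = 0: 171 - 5q_F - (3/2)(q_Z) = 0.
Zephyr's profit: π_Z = (309 - 1.5Q)q_Z - (56q_Z + q_Z²). Setting ∂π_Z/∂q_Z = 0: 253 - 5q_Z - (3/2)(q_F) = 0.
Rearranging gives the reaction functions q_F = (171 - (3/2)q_Z)/5 and q_Z = (253 - (3/2)q_F)/5.
Solving the pair: q_F = 1902/91, q_Z = 44.3297.
Price P = 309 - (3/2)·(848/13) = 211.1538.
Forge's profit: 211.1538·(1902/91) - 138·(1902/91) - (1902/91)² = 1092.1398.

1092.14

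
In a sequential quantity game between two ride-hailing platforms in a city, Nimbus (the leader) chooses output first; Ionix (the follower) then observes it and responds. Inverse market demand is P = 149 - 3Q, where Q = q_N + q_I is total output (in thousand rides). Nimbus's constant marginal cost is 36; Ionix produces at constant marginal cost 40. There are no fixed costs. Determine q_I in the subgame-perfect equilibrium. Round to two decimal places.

8.42

The follower Ionix best-responds to any q_N: π_I = (149 - 3Q)q_I - 40q_I.
∂π_I/∂q_I = 109 - 3q_N - 6q_I = 0 gives the reaction function q_I = (109 - 3q_N)/6.
The leader anticipates this reaction. Substituting into P = 149 - 3Q gives P = 189/2 - (3/2)q_N, so π_N = (189/2 - (3/2)q_N)q_N - 36q_N.
Leader FOC: 117/2 - 3q_N = 0, so q_N = 39/2.
Then q_I = (109 - 3·(39/2))/6 = 101/12.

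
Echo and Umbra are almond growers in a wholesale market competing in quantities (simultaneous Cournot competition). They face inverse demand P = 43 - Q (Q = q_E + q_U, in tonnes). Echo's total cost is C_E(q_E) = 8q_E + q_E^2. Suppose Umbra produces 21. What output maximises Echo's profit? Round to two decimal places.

3.50

With the rival's output fixed at 21, Echo's profit is π_E = (43 - 21 - q_E)q_E - (8q_E + q_E²) = (22 - q_E)q_E - (8q_E + q_E²).
∂π_E/∂q_E = 14 - 4q_E = 0, so q_E = 7/2.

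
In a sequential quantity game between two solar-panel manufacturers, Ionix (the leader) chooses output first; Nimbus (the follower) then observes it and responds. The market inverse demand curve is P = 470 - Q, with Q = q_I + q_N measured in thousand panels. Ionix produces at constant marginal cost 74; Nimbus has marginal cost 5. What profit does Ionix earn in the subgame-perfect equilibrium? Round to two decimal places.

Solve by backward induction. Given q_I, the follower Nimbus maximises π_N = (470 - q_I - q_N)q_N - 5q_N.
Follower FOC: 465 - q_I - 2q_N = 0, so q_N(q_I) = (465 - q_I)/2.
The leader anticipates this reaction. Substituting into P = 470 - Q gives P = 475/2 - (1/2)q_I, so π_I = (475/2 - (1/2)q_I)q_I - 74q_I.
Maximising: ∂π_I/∂q_I = 327/2 - q_I = 0, giving q_I = 327/2.
Then q_N = (465 - 327/2)/2 = 603/4.
Price P = 470 - 1257/4 = 623/4.
Ionix's profit: (623/4 - 74)·(327/2) = 13366.1250.

13366.13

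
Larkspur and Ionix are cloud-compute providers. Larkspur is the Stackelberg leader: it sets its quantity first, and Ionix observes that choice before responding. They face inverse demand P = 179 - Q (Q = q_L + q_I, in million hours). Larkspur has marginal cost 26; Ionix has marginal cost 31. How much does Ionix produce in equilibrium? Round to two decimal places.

The follower Ionix best-responds to any q_L: π_I = (179 - Q)q_I - 31q_I.
Setting the follower's marginal profit to zero, 148 - q_L - 2q_I = 0, i.e. q_I = (148 - q_L)/2.
Larkspur substitutes q_I(q_L) into its own profit: π_L = q_L(179 - q_L - (148 - q_L)/2) - 26q_L = (105 - (1/2)q_L)q_L - 26q_L.
Leader FOC: 79 - q_L = 0, so q_L = 79.
Then q_I = (148 - 79)/2 = 69/2.

34.50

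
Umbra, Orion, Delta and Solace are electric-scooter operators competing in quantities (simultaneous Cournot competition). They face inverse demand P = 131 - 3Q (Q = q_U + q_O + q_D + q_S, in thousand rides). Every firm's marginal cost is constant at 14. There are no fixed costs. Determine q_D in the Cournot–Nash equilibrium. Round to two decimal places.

7.80

Each firm earns π_i = (131 - 3Q)q_i - 14q_i.
First-order condition (treating rivals' output as given): 117 - 6q_i - 3·Σ_{j≠i} q_j = 0.
By symmetry each firm produces the same amount; substituting Σ_{j≠i} q_j = 3q_i yields q_i = 117/15 = 39/5.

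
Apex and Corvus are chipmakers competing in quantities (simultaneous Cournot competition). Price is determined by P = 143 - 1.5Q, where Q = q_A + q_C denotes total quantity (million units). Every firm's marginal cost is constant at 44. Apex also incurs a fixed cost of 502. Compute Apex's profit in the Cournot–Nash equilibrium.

A representative firm's profit is π_i = q_i(143 - 1.5Q) - 44q_i.
Setting ∂π_i/∂q_i = 0 with rivals' quantities fixed: 99 - 3q_i - (3/2)q_j = 0.
With identical firms every q_j equals q_i, so q_j = q_i and 99 = (9/2)q_i, giving q_i = 22.
Price P = 143 - (3/2)·44 = 77.
Apex's profit: (77 - 44)·22 - 502 = 224.

224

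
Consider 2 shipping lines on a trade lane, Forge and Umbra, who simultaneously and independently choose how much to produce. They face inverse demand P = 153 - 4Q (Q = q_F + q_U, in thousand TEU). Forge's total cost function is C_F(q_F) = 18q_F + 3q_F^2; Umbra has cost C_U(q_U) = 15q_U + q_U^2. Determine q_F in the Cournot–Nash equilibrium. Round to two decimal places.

6.44

Forge's profit: π_F = (153 - 4Q)q_F - (18q_F + 3q_F²). Setting ∂π_F/∂q_F = 0: 135 - 14q_F - 4(q_U) = 0.
Umbra's first-order condition: 138 - 10q_U - 4(q_F) = 0.
So q_F = (135 - 4q_U)/14 and q_U = (138 - 4q_F)/10.
Substituting one into the other gives q_F = 399/62 and q_U = 348/31.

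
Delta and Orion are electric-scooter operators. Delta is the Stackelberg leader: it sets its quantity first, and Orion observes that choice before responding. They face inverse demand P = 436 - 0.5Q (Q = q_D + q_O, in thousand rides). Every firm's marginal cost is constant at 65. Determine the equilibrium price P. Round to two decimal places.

157.75

Solve by backward induction. Given q_D, the follower Orion maximises π_O = (436 - (1/2)q_D - (1/2)q_O)q_O - 65q_O.
∂π_O/∂q_O = 371 - (1/2)q_D - q_O = 0 gives the reaction function q_O = (371 - (1/2)q_D).
Delta substitutes q_O(q_D) into its own profit: π_D = q_D(436 - (1/2)q_D - (371 - (1/2)q_D)/2) - 65q_D = (501/2 - (1/4)q_D)q_D - 65q_D.
Leader FOC: 371/2 - (1/2)q_D = 0, so q_D = 371.
Then q_O = (371 - (1/2)·371) = 371/2.
Total output Q = 1113/2, so price P = 436 - (1/2)·(1113/2) = 631/4.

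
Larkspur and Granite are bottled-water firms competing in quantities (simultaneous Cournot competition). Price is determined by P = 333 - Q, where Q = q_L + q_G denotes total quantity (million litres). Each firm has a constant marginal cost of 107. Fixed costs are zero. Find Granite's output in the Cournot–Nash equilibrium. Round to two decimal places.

75.33

A representative firm's profit is π_i = q_i(333 - Q) - 107q_i.
First-order condition (treating rivals' output as given): 226 - 2q_i - q_j = 0.
By symmetry each firm produces the same amount; substituting q_j = q_i yields q_i = 226/3.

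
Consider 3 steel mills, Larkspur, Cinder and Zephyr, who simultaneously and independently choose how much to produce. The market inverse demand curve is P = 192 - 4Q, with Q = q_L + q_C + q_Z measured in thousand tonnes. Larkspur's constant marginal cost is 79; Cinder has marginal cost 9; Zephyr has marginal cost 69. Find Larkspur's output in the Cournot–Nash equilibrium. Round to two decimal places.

Larkspur's profit: π_L = (192 - 4Q)q_L - (79q_L). Setting ∂π_L/∂q_L = 0: 113 - 8q_L - 4(q_C + q_Z) = 0.
Cinder's first-order condition: 183 - 8q_C - 4(q_L + q_Z) = 0.
Zephyr's first-order condition: 123 - 8q_Z - 4(q_L + q_C) = 0.
Adding the 3 conditions: 419 − 8Q − 8Q = 0, i.e. Q = 419/16.
Back-substituting: q_L = (113 − 419/4)/4 = 33/16, q_C = (183 − 419/4)/4 = 313/16, q_Z = (123 − 419/4)/4 = 73/16.

2.06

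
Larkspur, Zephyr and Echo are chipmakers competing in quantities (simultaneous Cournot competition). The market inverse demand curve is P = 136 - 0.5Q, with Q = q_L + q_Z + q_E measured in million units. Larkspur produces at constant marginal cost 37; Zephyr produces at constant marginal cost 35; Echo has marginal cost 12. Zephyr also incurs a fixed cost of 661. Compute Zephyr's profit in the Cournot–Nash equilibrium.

139

Larkspur's profit: π_L = (136 - 0.5Q)q_L - (37q_L). Setting ∂π_L/∂q_L = 0: 99 - q_L - (1/2)(q_Z + q_E) = 0.
Zephyr's first-order condition: 101 - q_Z - (1/2)(q_L + q_E) = 0.
Echo's profit: π_E = (136 - 0.5Q)q_E - (12q_E). Setting ∂π_E/∂q_E = 0: 124 - q_E - (1/2)(q_L + q_Z) = 0.
Summing all 3 equations gives 324 − 2Q = 0, hence Q = 162.
Back-substituting: q_L = (99 − 81)/(1/2) = 36, q_Z = (101 − 81)/(1/2) = 40, q_E = (124 − 81)/(1/2) = 86.
Price P = 136 - (1/2)·162 = 55.
Zephyr's profit: (55 - 35)·40 - 661 = 139.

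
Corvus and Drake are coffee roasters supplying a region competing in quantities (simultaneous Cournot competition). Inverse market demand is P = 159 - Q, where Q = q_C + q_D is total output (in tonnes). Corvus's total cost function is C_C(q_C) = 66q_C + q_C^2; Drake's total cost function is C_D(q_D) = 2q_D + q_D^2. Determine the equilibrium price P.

109

Corvus's profit: π_C = (159 - Q)q_C - (66q_C + q_C²). Setting ∂π_C/∂q_C = 0: 93 - 4q_C - (q_D) = 0.
Drake's first-order condition: 157 - 4q_D - (q_C) = 0.
So q_C = (93 - q_D)/4 and q_D = (157 - q_C)/4.
Solving the pair: q_C = 43/3, q_D = 107/3.
Total output Q = 50, so price P = 159 - 50 = 109.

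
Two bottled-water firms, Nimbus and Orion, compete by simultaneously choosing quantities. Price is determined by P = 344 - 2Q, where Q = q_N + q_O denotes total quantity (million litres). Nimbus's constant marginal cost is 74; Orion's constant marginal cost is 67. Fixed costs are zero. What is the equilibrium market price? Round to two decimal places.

161.67

Nimbus's profit: π_N = (344 - 2Q)q_N - (74q_N). Setting ∂π_N/∂q_N = 0: 270 - 4q_N - 2(q_O) = 0.
Orion's profit: π_O = (344 - 2Q)q_O - (67q_O). Setting ∂π_O/∂q_O = 0: 277 - 4q_O - 2(q_N) = 0.
Best responses: q_N = (270 - 2q_O)/4, q_O = (277 - 2q_N)/4.
Substituting one into the other gives q_N = 263/6 and q_O = 142/3.
Total output Q = 547/6, so price P = 344 - 2·(547/6) = 485/3.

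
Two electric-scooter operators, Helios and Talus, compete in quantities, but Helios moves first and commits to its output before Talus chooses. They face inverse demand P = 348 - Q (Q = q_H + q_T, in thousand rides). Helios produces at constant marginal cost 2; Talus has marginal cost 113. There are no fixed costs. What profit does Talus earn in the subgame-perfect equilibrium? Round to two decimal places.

10.56

The follower Talus best-responds to any q_H: π_T = (348 - Q)q_T - 113q_T.
Follower FOC: 235 - q_H - 2q_T = 0, so q_T(q_H) = (235 - q_H)/2.
The leader anticipates this reaction. Substituting into P = 348 - Q gives P = 461/2 - (1/2)q_H, so π_H = (461/2 - (1/2)q_H)q_H - 2q_H.
Leader FOC: 457/2 - q_H = 0, so q_H = 457/2.
Then q_T = (235 - 457/2)/2 = 13/4.
Price P = 348 - 927/4 = 465/4.
Talus's profit: (465/4 - 113)·(13/4) = 169/16.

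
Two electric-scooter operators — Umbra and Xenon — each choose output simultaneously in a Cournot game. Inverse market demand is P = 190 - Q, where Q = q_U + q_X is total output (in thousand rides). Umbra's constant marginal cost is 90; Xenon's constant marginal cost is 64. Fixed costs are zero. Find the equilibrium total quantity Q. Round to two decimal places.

Umbra's profit: π_U = (190 - Q)q_U - (90q_U). Setting ∂π_U/∂q_U = 0: 100 - 2q_U - (q_X) = 0.
Xenon's profit: π_X = (190 - Q)q_X - (64q_X). Setting ∂π_X/∂q_X = 0: 126 - 2q_X - (q_U) = 0.
Best responses: q_U = (100 - q_X)/2, q_X = (126 - q_U)/2.
Solving the pair: q_U = 74/3, q_X = 152/3.
Total output Q = 74/3 + 152/3 = 226/3.

75.33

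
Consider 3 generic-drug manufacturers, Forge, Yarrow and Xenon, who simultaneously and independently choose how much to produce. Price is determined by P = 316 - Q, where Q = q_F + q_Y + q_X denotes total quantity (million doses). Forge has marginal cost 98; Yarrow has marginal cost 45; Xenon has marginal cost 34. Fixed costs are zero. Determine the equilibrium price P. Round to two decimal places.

123.25

Forge's profit: π_F = (316 - Q)q_F - (98q_F). Setting ∂π_F/∂q_F = 0: 218 - 2q_F - (q_Y + q_X) = 0.
Yarrow's profit: π_Y = (316 - Q)q_Y - (45q_Y). Setting ∂π_Y/∂q_Y = 0: 271 - 2q_Y - (q_F + q_X) = 0.
Xenon's profit: π_X = (316 - Q)q_X - (34q_X). Setting ∂π_X/∂q_X = 0: 282 - 2q_X - (q_F + q_Y) = 0.
Summing all 3 equations gives 771 − 4Q = 0, hence Q = 771/4.
Back-substituting: q_F = (218 − 771/4) = 101/4, q_Y = (271 − 771/4) = 313/4, q_X = (282 − 771/4) = 357/4.
Total output Q = 771/4, so price P = 316 - 771/4 = 493/4.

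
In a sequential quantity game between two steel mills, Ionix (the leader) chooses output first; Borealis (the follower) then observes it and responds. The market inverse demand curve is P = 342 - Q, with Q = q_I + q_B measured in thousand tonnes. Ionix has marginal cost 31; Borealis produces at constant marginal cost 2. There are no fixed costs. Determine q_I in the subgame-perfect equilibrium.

141

Solve by backward induction. Given q_I, the follower Borealis maximises π_B = (342 - q_I - q_B)q_B - 2q_B.
Follower FOC: 340 - q_I - 2q_B = 0, so q_B(q_I) = (340 - q_I)/2.
Ionix substitutes q_B(q_I) into its own profit: π_I = q_I(342 - q_I - (340 - q_I)/2) - 31q_I = (172 - (1/2)q_I)q_I - 31q_I.
Leader FOC: 141 - q_I = 0, so q_I = 141.
Then q_B = (340 - 141)/2 = 199/2.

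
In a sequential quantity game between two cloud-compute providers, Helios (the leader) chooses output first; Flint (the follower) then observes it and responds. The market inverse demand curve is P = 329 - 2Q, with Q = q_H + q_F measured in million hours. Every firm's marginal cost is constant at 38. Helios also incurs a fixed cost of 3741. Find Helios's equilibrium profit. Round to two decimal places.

Solve by backward induction. Given q_H, the follower Flint maximises π_F = (329 - 2q_H - 2q_F)q_F - 38q_F.
∂π_F/∂q_F = 291 - 2q_H - 4q_F = 0 gives the reaction function q_F = (291 - 2q_H)/4.
The leader anticipates this reaction. Substituting into P = 329 - 2Q gives P = 367/2 - q_H, so π_H = (367/2 - q_H)q_H - 38q_H.
The leader's first-order condition 291/2 - 2q_H = 0 yields q_H = 291/4.
Then q_F = (291 - 2·(291/4))/4 = 291/8.
Price P = 329 - 2·(873/8) = 443/4.
Helios's profit: (443/4 - 38)·(291/4) - 3741 = 1551.5625.

1551.56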